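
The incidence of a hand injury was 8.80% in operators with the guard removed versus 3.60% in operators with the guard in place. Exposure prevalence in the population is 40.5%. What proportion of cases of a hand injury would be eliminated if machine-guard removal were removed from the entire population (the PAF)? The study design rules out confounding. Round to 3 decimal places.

PAF ≈ 0.369

p₁ = 0.088, p₀ = 0.036.
Overall risk P(Y=1) = π·p₁ + (1−π)·p₀ = 0.405×0.088 + 0.595×0.036 = 0.05706.
Under exogeneity, PAF = [P(Y=1) − p₀] / P(Y=1).
PAF = (0.05706 − 0.036) / 0.05706 ≈ 0.3691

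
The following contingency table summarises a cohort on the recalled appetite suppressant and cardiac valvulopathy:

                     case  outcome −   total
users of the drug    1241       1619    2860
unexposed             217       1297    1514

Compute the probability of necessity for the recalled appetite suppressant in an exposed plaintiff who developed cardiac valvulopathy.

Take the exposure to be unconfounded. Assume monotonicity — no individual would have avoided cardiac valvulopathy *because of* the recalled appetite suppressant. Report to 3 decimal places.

p₁ = P(outcome | exposed) = 1241/2860 = 0.43392
p₀ = P(outcome | unexposed) = 217/1514 = 0.14333
Under exogeneity and monotonicity, PN = (p₁ − p₀)/p₁.
PN = (0.43392 − 0.14333) / 0.43392 ≈ 0.6697

PN ≈ 0.670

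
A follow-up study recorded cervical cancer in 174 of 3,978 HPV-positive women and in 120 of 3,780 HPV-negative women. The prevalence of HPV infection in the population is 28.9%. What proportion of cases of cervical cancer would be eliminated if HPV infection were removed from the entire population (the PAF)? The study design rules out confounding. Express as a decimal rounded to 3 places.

p₁ = P(outcome | exposed) = 174/3978 = 0.043741
p₀ = P(outcome | unexposed) = 120/3780 = 0.031746
Overall risk P(Y=1) = π·p₁ + (1−π)·p₀ = 0.289×0.043741 + 0.711×0.031746 = 0.035212.
Under exogeneity, PAF = [P(Y=1) − p₀] / P(Y=1).
PAF = (0.035212 − 0.031746) / 0.035212 ≈ 0.0984

PAF ≈ 0.098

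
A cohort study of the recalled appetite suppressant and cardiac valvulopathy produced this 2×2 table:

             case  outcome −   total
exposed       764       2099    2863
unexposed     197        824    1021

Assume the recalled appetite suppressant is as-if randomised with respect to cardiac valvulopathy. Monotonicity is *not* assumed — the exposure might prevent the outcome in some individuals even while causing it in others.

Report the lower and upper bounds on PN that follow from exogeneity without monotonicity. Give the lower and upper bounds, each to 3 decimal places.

p₁ = P(outcome | exposed) = 764/2863 = 0.26685
p₀ = P(outcome | unexposed) = 197/1021 = 0.19295
Under exogeneity alone the bounds on PN are max{0,(p₁−p₀)/p₁} ≤ PN ≤ min{1,(1−p₀)/p₁}.
  lower = (p₁ − p₀)/p₁ = 0.073905 / 0.26685 ≈ 0.2769
  upper = min{1, (1 − p₀)/p₁} = 0.80705 / 0.26685 ≈ 3.0243 → capped at 1

0.277 ≤ PN ≤ 1.000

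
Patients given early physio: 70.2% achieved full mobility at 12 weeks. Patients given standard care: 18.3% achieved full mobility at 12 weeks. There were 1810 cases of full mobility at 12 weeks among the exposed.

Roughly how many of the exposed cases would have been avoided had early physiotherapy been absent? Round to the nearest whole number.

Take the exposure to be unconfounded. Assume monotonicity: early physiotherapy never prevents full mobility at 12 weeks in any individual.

about 1338 cases

p₁ = 0.702, p₀ = 0.183.
PN = (p₁ − p₀)/p₁ = (0.702 − 0.183) / 0.702 ≈ 0.73932.
Attributable cases ≈ PN × (exposed cases) = 0.73932 × 1810 ≈ 1338.16.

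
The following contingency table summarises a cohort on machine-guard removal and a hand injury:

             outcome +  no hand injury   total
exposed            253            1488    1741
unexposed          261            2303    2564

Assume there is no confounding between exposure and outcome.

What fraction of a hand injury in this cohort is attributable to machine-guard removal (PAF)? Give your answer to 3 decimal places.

PAF ≈ 0.147

p₁ = P(outcome | exposed) = 253/1741 = 0.14532
p₀ = P(outcome | unexposed) = 261/2564 = 0.10179
Exposure prevalence π = 1741/4305 = 0.40441; overall risk P(Y=1) = 0.1194.
Under exogeneity, PAF = [P(Y=1) − p₀]/P(Y=1).
PAF = (0.1194 − 0.10179) / 0.1194 ≈ 0.1474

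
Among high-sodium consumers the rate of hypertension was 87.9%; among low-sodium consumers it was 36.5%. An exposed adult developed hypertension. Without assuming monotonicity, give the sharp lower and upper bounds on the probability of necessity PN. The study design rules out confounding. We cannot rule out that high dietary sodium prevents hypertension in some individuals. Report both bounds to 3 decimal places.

p₁ = 0.879, p₀ = 0.365.
Under exogeneity alone the bounds on PN are max{0,(p₁−p₀)/p₁} ≤ PN ≤ min{1,(1−p₀)/p₁}.
  lower = (p₁ − p₀)/p₁ = 0.514 / 0.879 ≈ 0.5848
  upper = min{1, (1 − p₀)/p₁} = 0.635 / 0.879 ≈ 0.7224

0.585 ≤ PN ≤ 0.722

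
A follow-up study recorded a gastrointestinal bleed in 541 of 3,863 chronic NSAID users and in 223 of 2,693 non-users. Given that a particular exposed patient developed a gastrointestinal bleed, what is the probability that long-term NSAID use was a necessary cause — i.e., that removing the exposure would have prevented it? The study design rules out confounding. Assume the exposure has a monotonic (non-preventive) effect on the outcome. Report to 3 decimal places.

p₁ = P(outcome | exposed) = 541/3863 = 0.14005
p₀ = P(outcome | unexposed) = 223/2693 = 0.082807
Under exogeneity and monotonicity, PN = (p₁ − p₀) / p₁.
PN = (0.14005 − 0.082807) / 0.14005 = 0.057239 / 0.14005 ≈ 0.4087

PN ≈ 0.409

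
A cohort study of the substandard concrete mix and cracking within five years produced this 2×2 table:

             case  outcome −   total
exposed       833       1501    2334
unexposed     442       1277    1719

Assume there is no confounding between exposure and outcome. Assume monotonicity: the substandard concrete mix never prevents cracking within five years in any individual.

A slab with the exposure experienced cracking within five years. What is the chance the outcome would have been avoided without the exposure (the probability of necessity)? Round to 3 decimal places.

PN ≈ 0.280

p₁ = P(outcome | exposed) = 833/2334 = 0.3569
p₀ = P(outcome | unexposed) = 442/1719 = 0.25713
Under exogeneity and monotonicity, PN = (p₁ − p₀) / p₁.
PN = (0.3569 − 0.25713) / 0.3569 = 0.099772 / 0.3569 ≈ 0.2796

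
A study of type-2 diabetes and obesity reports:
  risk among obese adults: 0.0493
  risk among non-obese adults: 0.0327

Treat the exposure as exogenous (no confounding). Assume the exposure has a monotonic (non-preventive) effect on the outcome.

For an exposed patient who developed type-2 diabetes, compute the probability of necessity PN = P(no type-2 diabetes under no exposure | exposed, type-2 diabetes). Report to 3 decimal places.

Let p₁ = 0.0493, p₀ = 0.0327.
Under exogeneity and monotonicity, PN = (p₁ − p₀) / p₁.
PN = (0.0493 − 0.0327) / 0.0493 = 0.0166 / 0.0493 ≈ 0.3367

PN ≈ 0.337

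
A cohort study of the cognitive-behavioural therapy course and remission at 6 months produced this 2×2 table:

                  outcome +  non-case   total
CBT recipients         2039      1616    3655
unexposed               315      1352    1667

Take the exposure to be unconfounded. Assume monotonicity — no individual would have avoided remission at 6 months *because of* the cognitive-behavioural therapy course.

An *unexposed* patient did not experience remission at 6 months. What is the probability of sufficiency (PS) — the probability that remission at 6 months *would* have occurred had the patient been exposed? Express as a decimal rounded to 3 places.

p₁ = P(outcome | exposed) = 2039/3655 = 0.55787
p₀ = P(outcome | unexposed) = 315/1667 = 0.18896
Under exogeneity and monotonicity, PS = (p₁ − p₀)/(1 − p₀).
PS = (0.55787 − 0.18896) / 0.81104 ≈ 0.4549

PS ≈ 0.455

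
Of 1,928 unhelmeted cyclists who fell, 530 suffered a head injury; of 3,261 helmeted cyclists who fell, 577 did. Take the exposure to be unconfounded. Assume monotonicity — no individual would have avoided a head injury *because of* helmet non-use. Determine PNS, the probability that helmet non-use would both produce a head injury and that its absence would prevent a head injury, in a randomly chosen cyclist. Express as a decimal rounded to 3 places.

PNS ≈ 0.098

p₁ = P(outcome | exposed) = 530/1928 = 0.2749
p₀ = P(outcome | unexposed) = 577/3261 = 0.17694
Under exogeneity and monotonicity, PNS = p₁ − p₀.
PNS = 0.2749 − 0.17694 = 0.097957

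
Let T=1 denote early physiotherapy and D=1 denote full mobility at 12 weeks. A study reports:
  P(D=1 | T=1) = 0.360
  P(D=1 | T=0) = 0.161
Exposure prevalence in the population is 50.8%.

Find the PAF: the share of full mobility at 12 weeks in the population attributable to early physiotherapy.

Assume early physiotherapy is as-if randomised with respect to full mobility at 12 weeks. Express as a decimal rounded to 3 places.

Let p₁ = 0.36, p₀ = 0.161.
Overall risk P(Y=1) = π·p₁ + (1−π)·p₀ = 0.508×0.36 + 0.492×0.161 = 0.26209.
Under exogeneity, PAF = [P(Y=1) − p₀] / P(Y=1).
PAF = (0.26209 − 0.161) / 0.26209 ≈ 0.3857

PAF ≈ 0.386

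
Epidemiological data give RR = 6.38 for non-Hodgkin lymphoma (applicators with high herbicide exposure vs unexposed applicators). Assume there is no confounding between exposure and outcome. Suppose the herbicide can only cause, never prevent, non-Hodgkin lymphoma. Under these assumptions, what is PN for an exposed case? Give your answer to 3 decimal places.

PN ≈ 0.843

Under exogeneity and monotonicity, PN = (RR − 1) / RR = 1 − 1/RR.
PN = (6.38 − 1) / 6.38 = 5.38 / 6.38 ≈ 0.8433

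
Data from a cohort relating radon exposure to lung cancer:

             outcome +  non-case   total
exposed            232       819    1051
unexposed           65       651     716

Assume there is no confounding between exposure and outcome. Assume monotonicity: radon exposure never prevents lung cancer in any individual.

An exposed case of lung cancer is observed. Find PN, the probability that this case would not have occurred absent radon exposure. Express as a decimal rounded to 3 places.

PN ≈ 0.589

p₁ = P(outcome | exposed) = 232/1051 = 0.22074
p₀ = P(outcome | unexposed) = 65/716 = 0.090782
Under exogeneity and monotonicity, PN = (p₁ − p₀)/p₁.
PN = (0.22074 − 0.090782) / 0.22074 ≈ 0.5887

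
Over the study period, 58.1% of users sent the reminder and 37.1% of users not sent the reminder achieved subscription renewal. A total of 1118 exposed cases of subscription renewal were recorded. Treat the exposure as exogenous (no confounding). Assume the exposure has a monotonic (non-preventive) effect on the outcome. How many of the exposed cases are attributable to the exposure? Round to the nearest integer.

about 404 cases

p₁ = 0.581, p₀ = 0.371.
PN = (p₁ − p₀)/p₁ = (0.581 − 0.371) / 0.581 ≈ 0.36145.
Attributable cases ≈ PN × (exposed cases) = 0.36145 × 1118 ≈ 404.10.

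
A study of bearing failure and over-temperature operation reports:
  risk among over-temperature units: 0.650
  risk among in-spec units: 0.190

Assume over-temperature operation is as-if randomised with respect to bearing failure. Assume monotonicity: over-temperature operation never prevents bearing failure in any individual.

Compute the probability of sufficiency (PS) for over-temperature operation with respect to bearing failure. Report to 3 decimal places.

PS ≈ 0.568

Let p₁ = 0.65, p₀ = 0.19.
Under exogeneity and monotonicity, PS = (p₁ − p₀) / (1 − p₀).
PS = (0.65 − 0.19) / (1 − 0.19) = 0.46 / 0.81 ≈ 0.5679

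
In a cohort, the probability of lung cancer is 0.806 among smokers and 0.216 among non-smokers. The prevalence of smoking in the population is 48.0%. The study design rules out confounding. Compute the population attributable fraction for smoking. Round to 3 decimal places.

PAF ≈ 0.567

Let p₁ = 0.806, p₀ = 0.216.
Overall risk P(Y=1) = π·p₁ + (1−π)·p₀ = 0.48×0.806 + 0.52×0.216 = 0.4992.
Under exogeneity, PAF = [P(Y=1) − p₀] / P(Y=1).
PAF = (0.4992 − 0.216) / 0.4992 ≈ 0.5673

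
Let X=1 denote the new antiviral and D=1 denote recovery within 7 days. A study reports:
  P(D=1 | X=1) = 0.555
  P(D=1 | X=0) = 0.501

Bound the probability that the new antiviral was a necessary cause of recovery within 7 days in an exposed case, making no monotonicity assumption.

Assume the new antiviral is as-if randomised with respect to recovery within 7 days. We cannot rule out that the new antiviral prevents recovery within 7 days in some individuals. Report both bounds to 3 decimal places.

Let p₁ = 0.555, p₀ = 0.501.
Under exogeneity alone the bounds on PN are max{0,(p₁−p₀)/p₁} ≤ PN ≤ min{1,(1−p₀)/p₁}.
  lower = (p₁ − p₀)/p₁ = 0.054 / 0.555 ≈ 0.0973
  upper = min{1, (1 − p₀)/p₁} = 0.499 / 0.555 ≈ 0.8991

0.097 ≤ PN ≤ 0.899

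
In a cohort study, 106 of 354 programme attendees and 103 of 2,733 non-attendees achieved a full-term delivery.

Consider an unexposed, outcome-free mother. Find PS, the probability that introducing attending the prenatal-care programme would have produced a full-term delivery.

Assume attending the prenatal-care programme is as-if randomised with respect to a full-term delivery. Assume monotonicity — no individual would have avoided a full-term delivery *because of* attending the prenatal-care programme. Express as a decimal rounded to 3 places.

p₁ = P(outcome | exposed) = 106/354 = 0.29944
p₀ = P(outcome | unexposed) = 103/2733 = 0.037688
Under exogeneity and monotonicity, PS = (p₁ − p₀) / (1 − p₀).
PS = (0.29944 − 0.037688) / (1 − 0.037688) = 0.26175 / 0.96231 ≈ 0.2720

PS ≈ 0.272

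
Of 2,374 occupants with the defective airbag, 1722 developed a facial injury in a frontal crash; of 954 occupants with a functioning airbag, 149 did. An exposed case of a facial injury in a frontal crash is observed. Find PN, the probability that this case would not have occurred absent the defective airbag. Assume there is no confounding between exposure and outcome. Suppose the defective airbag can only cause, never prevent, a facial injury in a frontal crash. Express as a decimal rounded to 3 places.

p₁ = P(outcome | exposed) = 1722/2374 = 0.72536
p₀ = P(outcome | unexposed) = 149/954 = 0.15618
Under exogeneity and monotonicity, PN = (p₁ − p₀) / p₁.
PN = (0.72536 − 0.15618) / 0.72536 = 0.56917 / 0.72536 ≈ 0.7847

PN ≈ 0.785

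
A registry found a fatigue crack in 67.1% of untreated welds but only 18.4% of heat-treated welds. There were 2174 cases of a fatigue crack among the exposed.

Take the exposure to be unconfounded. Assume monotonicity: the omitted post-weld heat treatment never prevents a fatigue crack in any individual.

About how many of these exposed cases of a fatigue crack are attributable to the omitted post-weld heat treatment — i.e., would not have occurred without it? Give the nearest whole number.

p₁ = 0.671, p₀ = 0.184.
PN = (p₁ − p₀)/p₁ = (0.671 − 0.184) / 0.671 ≈ 0.72578.
Attributable cases ≈ PN × (exposed cases) = 0.72578 × 2174 ≈ 1577.85.

about 1578 cases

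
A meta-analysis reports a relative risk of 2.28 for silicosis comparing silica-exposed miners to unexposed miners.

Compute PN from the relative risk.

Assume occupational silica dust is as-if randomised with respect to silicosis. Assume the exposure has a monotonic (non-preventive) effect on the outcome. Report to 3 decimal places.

Under exogeneity and monotonicity, PN = (RR − 1) / RR = 1 − 1/RR.
PN = (2.28 − 1) / 2.28 = 1.28 / 2.28 ≈ 0.5614

PN ≈ 0.561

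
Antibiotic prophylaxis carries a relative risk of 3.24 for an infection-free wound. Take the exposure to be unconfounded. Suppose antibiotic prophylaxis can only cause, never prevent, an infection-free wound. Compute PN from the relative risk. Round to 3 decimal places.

PN ≈ 0.691

Under exogeneity and monotonicity, PN = (RR − 1) / RR = 1 − 1/RR.
PN = (3.24 − 1) / 3.24 = 2.24 / 3.24 ≈ 0.6914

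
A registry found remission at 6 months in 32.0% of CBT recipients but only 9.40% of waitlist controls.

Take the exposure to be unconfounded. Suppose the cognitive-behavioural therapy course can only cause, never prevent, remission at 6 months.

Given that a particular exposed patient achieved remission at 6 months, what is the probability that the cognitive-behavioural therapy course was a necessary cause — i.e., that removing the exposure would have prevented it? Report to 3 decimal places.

p₁ = 0.32, p₀ = 0.094.
Under exogeneity and monotonicity, PN = (p₁ − p₀) / p₁.
PN = (0.32 − 0.094) / 0.32 = 0.226 / 0.32 ≈ 0.7063

PN ≈ 0.706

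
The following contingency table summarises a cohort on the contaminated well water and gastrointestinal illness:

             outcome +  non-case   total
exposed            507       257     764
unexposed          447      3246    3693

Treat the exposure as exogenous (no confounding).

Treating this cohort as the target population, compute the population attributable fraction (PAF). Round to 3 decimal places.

p₁ = P(outcome | exposed) = 507/764 = 0.66361
p₀ = P(outcome | unexposed) = 447/3693 = 0.12104
Exposure prevalence π = 764/4457 = 0.17142; overall risk P(Y=1) = 0.21405.
Under exogeneity, PAF = [P(Y=1) − p₀]/P(Y=1).
PAF = (0.21405 − 0.12104) / 0.21405 ≈ 0.4345

PAF ≈ 0.435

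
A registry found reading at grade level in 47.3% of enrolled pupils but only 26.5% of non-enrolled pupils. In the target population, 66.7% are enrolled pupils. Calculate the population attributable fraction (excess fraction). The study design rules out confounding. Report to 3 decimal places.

p₁ = 0.473, p₀ = 0.265.
Overall risk P(Y=1) = π·p₁ + (1−π)·p₀ = 0.667×0.473 + 0.333×0.265 = 0.40374.
Under exogeneity, PAF = [P(Y=1) − p₀] / P(Y=1).
PAF = (0.40374 − 0.265) / 0.40374 ≈ 0.3436

PAF ≈ 0.344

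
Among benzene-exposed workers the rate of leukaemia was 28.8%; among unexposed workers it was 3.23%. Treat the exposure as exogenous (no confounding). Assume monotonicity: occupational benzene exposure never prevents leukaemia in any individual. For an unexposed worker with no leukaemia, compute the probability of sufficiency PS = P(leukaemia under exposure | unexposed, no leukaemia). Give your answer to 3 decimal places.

p₁ = 0.288, p₀ = 0.0323.
Under exogeneity and monotonicity, PS = (p₁ − p₀) / (1 − p₀).
PS = (0.288 − 0.0323) / (1 − 0.0323) = 0.2557 / 0.9677 ≈ 0.2642

PS ≈ 0.264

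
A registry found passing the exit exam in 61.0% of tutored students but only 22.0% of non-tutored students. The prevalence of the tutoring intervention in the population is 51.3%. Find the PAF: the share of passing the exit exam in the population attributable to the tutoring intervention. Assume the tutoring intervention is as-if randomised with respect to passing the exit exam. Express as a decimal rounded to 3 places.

PAF ≈ 0.476

p₁ = 0.61, p₀ = 0.22.
Overall risk P(Y=1) = π·p₁ + (1−π)·p₀ = 0.513×0.61 + 0.487×0.22 = 0.42007.
Under exogeneity, PAF = [P(Y=1) − p₀] / P(Y=1).
PAF = (0.42007 − 0.22) / 0.42007 ≈ 0.4763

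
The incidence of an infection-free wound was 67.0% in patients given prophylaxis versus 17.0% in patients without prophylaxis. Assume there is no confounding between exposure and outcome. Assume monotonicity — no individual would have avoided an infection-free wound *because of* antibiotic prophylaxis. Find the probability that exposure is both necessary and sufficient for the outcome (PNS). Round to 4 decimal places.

p₁ = 0.67, p₀ = 0.17.
Under exogeneity and monotonicity, PNS = p₁ − p₀.
PNS = 0.67 − 0.17 = 0.5

PNS ≈ 0.5000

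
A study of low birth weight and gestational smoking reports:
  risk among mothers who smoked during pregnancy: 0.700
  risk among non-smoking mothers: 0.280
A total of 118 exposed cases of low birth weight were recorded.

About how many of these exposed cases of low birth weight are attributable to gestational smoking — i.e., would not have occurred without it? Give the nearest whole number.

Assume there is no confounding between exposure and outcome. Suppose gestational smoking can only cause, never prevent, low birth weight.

about 71 cases

Let p₁ = 0.7, p₀ = 0.28.
PN = (p₁ − p₀)/p₁ = (0.7 − 0.28) / 0.7 ≈ 0.60000.
Attributable cases ≈ PN × (exposed cases) = 0.60000 × 118 ≈ 70.80.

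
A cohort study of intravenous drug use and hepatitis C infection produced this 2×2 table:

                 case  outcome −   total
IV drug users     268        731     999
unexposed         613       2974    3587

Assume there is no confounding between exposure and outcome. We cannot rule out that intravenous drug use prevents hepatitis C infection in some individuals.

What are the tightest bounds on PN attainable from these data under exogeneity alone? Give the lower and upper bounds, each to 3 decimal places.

p₁ = P(outcome | exposed) = 268/999 = 0.26827
p₀ = P(outcome | unexposed) = 613/3587 = 0.17089
Under exogeneity alone the bounds on PN are max{0,(p₁−p₀)/p₁} ≤ PN ≤ min{1,(1−p₀)/p₁}.
  lower = (p₁ − p₀)/p₁ = 0.097373 / 0.26827 ≈ 0.3630
  upper = min{1, (1 − p₀)/p₁} = 0.82911 / 0.26827 ≈ 3.0906 → capped at 1

0.363 ≤ PN ≤ 1.000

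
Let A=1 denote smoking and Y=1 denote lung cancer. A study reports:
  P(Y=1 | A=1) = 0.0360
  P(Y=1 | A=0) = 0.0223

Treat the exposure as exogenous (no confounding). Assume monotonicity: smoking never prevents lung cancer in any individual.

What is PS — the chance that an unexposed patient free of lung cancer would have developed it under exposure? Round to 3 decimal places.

Let p₁ = 0.036, p₀ = 0.0223.
Under exogeneity and monotonicity, PS = (p₁ − p₀) / (1 − p₀).
PS = (0.036 − 0.0223) / (1 − 0.0223) = 0.0137 / 0.9777 ≈ 0.0140

PS ≈ 0.014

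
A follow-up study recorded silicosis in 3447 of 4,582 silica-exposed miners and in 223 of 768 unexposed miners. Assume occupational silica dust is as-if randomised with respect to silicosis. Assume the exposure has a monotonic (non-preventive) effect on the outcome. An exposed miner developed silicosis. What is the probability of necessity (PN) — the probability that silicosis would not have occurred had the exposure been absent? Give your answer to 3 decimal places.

p₁ = P(outcome | exposed) = 3447/4582 = 0.75229
p₀ = P(outcome | unexposed) = 223/768 = 0.29036
Under exogeneity and monotonicity, PN = (p₁ − p₀) / p₁.
PN = (0.75229 − 0.29036) / 0.75229 = 0.46193 / 0.75229 ≈ 0.6140

PN ≈ 0.614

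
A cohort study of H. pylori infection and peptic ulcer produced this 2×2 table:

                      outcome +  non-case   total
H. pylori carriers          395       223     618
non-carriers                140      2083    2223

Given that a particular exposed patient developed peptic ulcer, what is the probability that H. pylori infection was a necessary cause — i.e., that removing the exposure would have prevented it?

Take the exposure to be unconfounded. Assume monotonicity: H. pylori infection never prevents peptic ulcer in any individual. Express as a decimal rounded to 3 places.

p₁ = P(outcome | exposed) = 395/618 = 0.63916
p₀ = P(outcome | unexposed) = 140/2223 = 0.062978
Under exogeneity and monotonicity, PN = (p₁ − p₀)/p₁.
PN = (0.63916 − 0.062978) / 0.63916 ≈ 0.9015

PN ≈ 0.901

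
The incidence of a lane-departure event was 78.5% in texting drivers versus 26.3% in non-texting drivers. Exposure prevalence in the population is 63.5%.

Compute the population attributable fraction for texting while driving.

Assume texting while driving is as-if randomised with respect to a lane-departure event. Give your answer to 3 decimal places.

PAF ≈ 0.558

p₁ = 0.785, p₀ = 0.263.
Overall risk P(Y=1) = π·p₁ + (1−π)·p₀ = 0.635×0.785 + 0.365×0.263 = 0.59447.
Under exogeneity, PAF = [P(Y=1) − p₀] / P(Y=1).
PAF = (0.59447 − 0.263) / 0.59447 ≈ 0.5576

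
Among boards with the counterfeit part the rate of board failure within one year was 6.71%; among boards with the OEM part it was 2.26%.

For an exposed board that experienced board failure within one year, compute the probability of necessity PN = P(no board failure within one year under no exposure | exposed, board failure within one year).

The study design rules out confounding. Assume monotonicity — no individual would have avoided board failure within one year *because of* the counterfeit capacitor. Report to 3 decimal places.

p₁ = 0.0671, p₀ = 0.0226.
Under exogeneity and monotonicity, PN = (p₁ − p₀) / p₁.
PN = (0.0671 − 0.0226) / 0.0671 = 0.0445 / 0.0671 ≈ 0.6632

PN ≈ 0.663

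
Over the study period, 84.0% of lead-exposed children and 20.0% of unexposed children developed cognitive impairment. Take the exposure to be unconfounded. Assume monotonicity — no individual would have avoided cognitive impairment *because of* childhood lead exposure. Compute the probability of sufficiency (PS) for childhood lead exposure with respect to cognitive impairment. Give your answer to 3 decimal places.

p₁ = 0.84, p₀ = 0.2.
Under exogeneity and monotonicity, PS = (p₁ − p₀) / (1 − p₀).
PS = (0.84 − 0.2) / (1 − 0.2) = 0.64 / 0.8 ≈ 0.8000

PS ≈ 0.800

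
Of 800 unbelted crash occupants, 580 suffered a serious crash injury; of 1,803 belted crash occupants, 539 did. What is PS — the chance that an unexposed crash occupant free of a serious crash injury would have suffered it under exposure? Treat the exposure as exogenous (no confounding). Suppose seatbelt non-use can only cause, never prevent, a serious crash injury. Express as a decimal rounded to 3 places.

p₁ = P(outcome | exposed) = 580/800 = 0.725
p₀ = P(outcome | unexposed) = 539/1803 = 0.29895
Under exogeneity and monotonicity, PS = (p₁ − p₀) / (1 − p₀).
PS = (0.725 − 0.29895) / (1 − 0.29895) = 0.42605 / 0.70105 ≈ 0.6077

PS ≈ 0.608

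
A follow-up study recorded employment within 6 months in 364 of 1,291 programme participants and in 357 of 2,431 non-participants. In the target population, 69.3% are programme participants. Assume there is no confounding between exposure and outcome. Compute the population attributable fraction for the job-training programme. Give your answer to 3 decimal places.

PAF ≈ 0.389

p₁ = P(outcome | exposed) = 364/1291 = 0.28195
p₀ = P(outcome | unexposed) = 357/2431 = 0.14685
Overall risk P(Y=1) = π·p₁ + (1−π)·p₀ = 0.693×0.28195 + 0.307×0.14685 = 0.24048.
Under exogeneity, PAF = [P(Y=1) − p₀] / P(Y=1).
PAF = (0.24048 − 0.14685) / 0.24048 ≈ 0.3893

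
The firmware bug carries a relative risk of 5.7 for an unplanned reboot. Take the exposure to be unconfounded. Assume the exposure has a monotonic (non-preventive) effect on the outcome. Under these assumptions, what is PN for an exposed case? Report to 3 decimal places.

PN ≈ 0.825

Under exogeneity and monotonicity, PN = (RR − 1) / RR = 1 − 1/RR.
PN = (5.7 − 1) / 5.7 = 4.7 / 5.7 ≈ 0.8246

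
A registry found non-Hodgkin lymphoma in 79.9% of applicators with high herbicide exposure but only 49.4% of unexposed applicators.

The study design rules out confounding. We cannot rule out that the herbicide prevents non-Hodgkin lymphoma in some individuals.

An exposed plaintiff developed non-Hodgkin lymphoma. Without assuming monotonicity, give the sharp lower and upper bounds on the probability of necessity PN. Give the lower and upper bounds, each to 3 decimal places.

p₁ = 0.799, p₀ = 0.494.
Under exogeneity alone the bounds on PN are max{0,(p₁−p₀)/p₁} ≤ PN ≤ min{1,(1−p₀)/p₁}.
  lower = (p₁ − p₀)/p₁ = 0.305 / 0.799 ≈ 0.3817
  upper = min{1, (1 − p₀)/p₁} = 0.506 / 0.799 ≈ 0.6333

0.382 ≤ PN ≤ 0.633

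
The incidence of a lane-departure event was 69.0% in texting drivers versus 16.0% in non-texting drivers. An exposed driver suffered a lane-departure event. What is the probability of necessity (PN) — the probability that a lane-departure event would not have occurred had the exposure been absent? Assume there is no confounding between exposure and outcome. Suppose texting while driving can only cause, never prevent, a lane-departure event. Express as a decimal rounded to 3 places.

PN ≈ 0.768

p₁ = 0.69, p₀ = 0.16.
Under exogeneity and monotonicity, PN = (p₁ − p₀) / p₁.
PN = (0.69 − 0.16) / 0.69 = 0.53 / 0.69 ≈ 0.7681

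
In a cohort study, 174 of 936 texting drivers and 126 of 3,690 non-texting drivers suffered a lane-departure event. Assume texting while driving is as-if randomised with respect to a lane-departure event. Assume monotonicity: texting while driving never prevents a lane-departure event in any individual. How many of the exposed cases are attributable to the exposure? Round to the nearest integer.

about 142 cases

p₁ = P(outcome | exposed) = 174/936 = 0.1859
p₀ = P(outcome | unexposed) = 126/3690 = 0.034146
PN = (p₁ − p₀)/p₁ = (0.1859 − 0.034146) / 0.1859 ≈ 0.81632.
Attributable cases ≈ PN × (exposed cases) = 0.81632 × 174 ≈ 142.04.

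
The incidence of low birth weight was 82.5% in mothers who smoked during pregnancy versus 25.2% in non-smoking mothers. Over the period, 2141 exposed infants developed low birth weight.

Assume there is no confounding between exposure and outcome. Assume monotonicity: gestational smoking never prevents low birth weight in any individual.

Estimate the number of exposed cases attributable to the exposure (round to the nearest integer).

about 1487 cases

p₁ = 0.825, p₀ = 0.252.
PN = (p₁ − p₀)/p₁ = (0.825 − 0.252) / 0.825 ≈ 0.69455.
Attributable cases ≈ PN × (exposed cases) = 0.69455 × 2141 ≈ 1487.02.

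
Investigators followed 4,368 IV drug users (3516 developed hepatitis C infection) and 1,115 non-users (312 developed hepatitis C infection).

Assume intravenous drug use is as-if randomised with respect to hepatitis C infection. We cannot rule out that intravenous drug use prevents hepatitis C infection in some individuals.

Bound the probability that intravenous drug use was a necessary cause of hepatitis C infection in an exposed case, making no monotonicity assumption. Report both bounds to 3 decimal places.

p₁ = P(outcome | exposed) = 3516/4368 = 0.80495
p₀ = P(outcome | unexposed) = 312/1115 = 0.27982
Under exogeneity alone the bounds on PN are max{0,(p₁−p₀)/p₁} ≤ PN ≤ min{1,(1−p₀)/p₁}.
  lower = (p₁ − p₀)/p₁ = 0.52512 / 0.80495 ≈ 0.6524
  upper = min{1, (1 − p₀)/p₁} = 0.72018 / 0.80495 ≈ 0.8947

0.652 ≤ PN ≤ 0.895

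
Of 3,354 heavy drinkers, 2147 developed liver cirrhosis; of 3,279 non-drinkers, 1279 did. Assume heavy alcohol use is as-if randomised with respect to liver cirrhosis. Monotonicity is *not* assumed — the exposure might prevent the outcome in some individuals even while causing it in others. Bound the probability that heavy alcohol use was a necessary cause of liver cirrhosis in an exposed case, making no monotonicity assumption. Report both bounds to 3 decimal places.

p₁ = P(outcome | exposed) = 2147/3354 = 0.64013
p₀ = P(outcome | unexposed) = 1279/3279 = 0.39006
Under exogeneity alone the bounds on PN are max{0,(p₁−p₀)/p₁} ≤ PN ≤ min{1,(1−p₀)/p₁}.
  lower = (p₁ − p₀)/p₁ = 0.25007 / 0.64013 ≈ 0.3907
  upper = min{1, (1 − p₀)/p₁} = 0.60994 / 0.64013 ≈ 0.9528

0.391 ≤ PN ≤ 0.953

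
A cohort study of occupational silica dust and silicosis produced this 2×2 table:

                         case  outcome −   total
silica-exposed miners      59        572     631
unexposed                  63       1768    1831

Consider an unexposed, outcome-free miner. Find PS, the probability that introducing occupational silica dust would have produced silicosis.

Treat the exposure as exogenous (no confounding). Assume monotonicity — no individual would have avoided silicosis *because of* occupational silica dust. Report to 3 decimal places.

p₁ = P(outcome | exposed) = 59/631 = 0.093502
p₀ = P(outcome | unexposed) = 63/1831 = 0.034407
Under exogeneity and monotonicity, PS = (p₁ − p₀)/(1 − p₀).
PS = (0.093502 − 0.034407) / 0.96559 ≈ 0.0612

PS ≈ 0.061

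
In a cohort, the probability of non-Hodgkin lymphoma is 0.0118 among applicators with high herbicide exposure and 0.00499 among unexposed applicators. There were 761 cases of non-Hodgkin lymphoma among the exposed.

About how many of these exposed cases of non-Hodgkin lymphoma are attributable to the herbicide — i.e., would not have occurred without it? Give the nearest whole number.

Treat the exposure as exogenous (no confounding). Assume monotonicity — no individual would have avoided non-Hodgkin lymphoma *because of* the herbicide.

Let p₁ = 0.0118, p₀ = 0.00499.
PN = (p₁ − p₀)/p₁ = (0.0118 − 0.00499) / 0.0118 ≈ 0.57712.
Attributable cases ≈ PN × (exposed cases) = 0.57712 × 761 ≈ 439.19.

about 439 cases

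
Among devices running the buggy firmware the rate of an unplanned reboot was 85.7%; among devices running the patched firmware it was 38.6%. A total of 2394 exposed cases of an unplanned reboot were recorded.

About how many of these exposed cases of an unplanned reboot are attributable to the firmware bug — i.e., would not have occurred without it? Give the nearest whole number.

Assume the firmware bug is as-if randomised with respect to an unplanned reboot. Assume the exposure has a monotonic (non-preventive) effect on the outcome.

about 1316 cases

p₁ = 0.857, p₀ = 0.386.
PN = (p₁ − p₀)/p₁ = (0.857 − 0.386) / 0.857 ≈ 0.54959.
Attributable cases ≈ PN × (exposed cases) = 0.54959 × 2394 ≈ 1315.72.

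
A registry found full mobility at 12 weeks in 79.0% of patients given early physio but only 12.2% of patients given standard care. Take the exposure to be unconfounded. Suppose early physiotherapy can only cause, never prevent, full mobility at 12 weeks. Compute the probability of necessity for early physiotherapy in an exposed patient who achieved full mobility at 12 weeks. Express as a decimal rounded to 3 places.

p₁ = 0.79, p₀ = 0.122.
Under exogeneity and monotonicity, PN = (p₁ − p₀) / p₁.
PN = (0.79 − 0.122) / 0.79 = 0.668 / 0.79 ≈ 0.8456

PN ≈ 0.846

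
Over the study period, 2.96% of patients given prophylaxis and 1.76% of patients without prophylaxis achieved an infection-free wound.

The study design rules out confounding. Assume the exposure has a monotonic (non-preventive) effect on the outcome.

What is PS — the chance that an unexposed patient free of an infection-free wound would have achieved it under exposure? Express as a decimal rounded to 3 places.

PS ≈ 0.012

p₁ = 0.0296, p₀ = 0.0176.
Under exogeneity and monotonicity, PS = (p₁ − p₀) / (1 − p₀).
PS = (0.0296 − 0.0176) / (1 − 0.0176) = 0.012 / 0.9824 ≈ 0.0122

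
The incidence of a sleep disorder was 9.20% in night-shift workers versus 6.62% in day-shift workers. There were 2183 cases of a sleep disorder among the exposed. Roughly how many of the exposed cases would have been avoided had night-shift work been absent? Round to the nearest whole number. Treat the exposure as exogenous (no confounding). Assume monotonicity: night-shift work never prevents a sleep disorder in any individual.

p₁ = 0.092, p₀ = 0.0662.
PN = (p₁ − p₀)/p₁ = (0.092 − 0.0662) / 0.092 ≈ 0.28043.
Attributable cases ≈ PN × (exposed cases) = 0.28043 × 2183 ≈ 612.19.

about 612 cases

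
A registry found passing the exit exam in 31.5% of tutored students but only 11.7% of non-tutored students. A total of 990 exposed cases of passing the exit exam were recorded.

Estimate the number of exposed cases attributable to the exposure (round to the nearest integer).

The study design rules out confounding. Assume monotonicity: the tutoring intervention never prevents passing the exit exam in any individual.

p₁ = 0.315, p₀ = 0.117.
PN = (p₁ − p₀)/p₁ = (0.315 − 0.117) / 0.315 ≈ 0.62857.
Attributable cases ≈ PN × (exposed cases) = 0.62857 × 990 ≈ 622.29.

about 622 cases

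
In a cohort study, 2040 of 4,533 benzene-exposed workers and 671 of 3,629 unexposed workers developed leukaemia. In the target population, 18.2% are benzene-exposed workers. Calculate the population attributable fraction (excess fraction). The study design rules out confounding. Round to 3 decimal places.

p₁ = P(outcome | exposed) = 2040/4533 = 0.45003
p₀ = P(outcome | unexposed) = 671/3629 = 0.1849
Overall risk P(Y=1) = π·p₁ + (1−π)·p₀ = 0.182×0.45003 + 0.818×0.1849 = 0.23315.
Under exogeneity, PAF = [P(Y=1) − p₀] / P(Y=1).
PAF = (0.23315 − 0.1849) / 0.23315 ≈ 0.2070

PAF ≈ 0.207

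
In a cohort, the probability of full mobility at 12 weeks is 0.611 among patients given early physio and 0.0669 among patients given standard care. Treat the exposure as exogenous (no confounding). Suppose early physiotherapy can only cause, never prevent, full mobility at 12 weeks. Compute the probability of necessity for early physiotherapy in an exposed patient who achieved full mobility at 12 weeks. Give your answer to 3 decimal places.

PN ≈ 0.891

Let p₁ = 0.611, p₀ = 0.0669.
Under exogeneity and monotonicity, PN = (p₁ − p₀) / p₁.
PN = (0.611 − 0.0669) / 0.611 = 0.5441 / 0.611 ≈ 0.8905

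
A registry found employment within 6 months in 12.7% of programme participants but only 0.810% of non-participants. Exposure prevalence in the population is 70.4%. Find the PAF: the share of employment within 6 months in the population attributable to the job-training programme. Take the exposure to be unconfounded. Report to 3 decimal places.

p₁ = 0.127, p₀ = 0.0081.
Overall risk P(Y=1) = π·p₁ + (1−π)·p₀ = 0.704×0.127 + 0.296×0.0081 = 0.091806.
Under exogeneity, PAF = [P(Y=1) − p₀] / P(Y=1).
PAF = (0.091806 − 0.0081) / 0.091806 ≈ 0.9118

PAF ≈ 0.912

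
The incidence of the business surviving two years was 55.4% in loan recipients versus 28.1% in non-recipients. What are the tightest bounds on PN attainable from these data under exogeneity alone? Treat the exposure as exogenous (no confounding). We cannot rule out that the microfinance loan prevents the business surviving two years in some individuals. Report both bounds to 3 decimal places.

p₁ = 0.554, p₀ = 0.281.
Under exogeneity alone the bounds on PN are max{0,(p₁−p₀)/p₁} ≤ PN ≤ min{1,(1−p₀)/p₁}.
  lower = (p₁ − p₀)/p₁ = 0.273 / 0.554 ≈ 0.4928
  upper = min{1, (1 − p₀)/p₁} = 0.719 / 0.554 ≈ 1.2978 → capped at 1

0.493 ≤ PN ≤ 1.000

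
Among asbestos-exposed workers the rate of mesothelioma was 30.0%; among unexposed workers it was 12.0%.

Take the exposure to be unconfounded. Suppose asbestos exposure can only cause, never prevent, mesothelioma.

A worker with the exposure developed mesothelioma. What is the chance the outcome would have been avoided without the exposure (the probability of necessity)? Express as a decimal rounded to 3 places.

PN ≈ 0.600

p₁ = 0.3, p₀ = 0.12.
Under exogeneity and monotonicity, PN = (p₁ − p₀) / p₁.
PN = (0.3 − 0.12) / 0.3 = 0.18 / 0.3 ≈ 0.6000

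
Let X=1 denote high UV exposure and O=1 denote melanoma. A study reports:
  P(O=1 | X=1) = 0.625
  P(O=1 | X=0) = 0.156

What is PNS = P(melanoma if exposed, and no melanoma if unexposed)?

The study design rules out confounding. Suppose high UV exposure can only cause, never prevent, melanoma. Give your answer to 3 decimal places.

Let p₁ = 0.625, p₀ = 0.156.
Under exogeneity and monotonicity, PNS = p₁ − p₀.
PNS = 0.625 − 0.156 = 0.469

PNS ≈ 0.469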